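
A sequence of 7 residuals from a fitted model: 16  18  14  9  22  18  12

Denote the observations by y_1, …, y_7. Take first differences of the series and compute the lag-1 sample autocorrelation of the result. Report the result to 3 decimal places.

-0.309

First differences Δy: 2, -4, -5, 13, -4, -6
Mean of differences = -0.6667
Numerator Σ(Δy_t−Δȳ)(Δy_{t+1}−Δȳ) = -81.4444
Denominator Σ(Δy_t−Δȳ)² = 263.3333
r_1(Δy) = -81.4444 / 263.3333 = -0.309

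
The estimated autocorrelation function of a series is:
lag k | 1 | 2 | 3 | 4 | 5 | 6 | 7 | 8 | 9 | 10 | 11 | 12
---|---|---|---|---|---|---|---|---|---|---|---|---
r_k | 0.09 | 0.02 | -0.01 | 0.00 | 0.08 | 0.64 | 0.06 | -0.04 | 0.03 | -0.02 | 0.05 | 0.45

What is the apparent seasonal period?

The largest autocorrelation is r_6 = 0.64, with a weaker echo at lag 12 (0.45); the remaining lags stay at or below 0.09.
The dominant spike at lag 6 indicates a seasonal period of 6.

6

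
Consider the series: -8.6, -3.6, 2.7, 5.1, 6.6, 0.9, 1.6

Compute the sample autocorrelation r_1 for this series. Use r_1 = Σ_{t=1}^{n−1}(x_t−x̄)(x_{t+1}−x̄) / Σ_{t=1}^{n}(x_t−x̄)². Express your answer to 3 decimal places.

0.413

Mean x̄ = (-8.6 − 3.6 + 2.7 + 5.1 + 6.6 + 0.9 + 1.6)/7 = 0.6714
Deviations from mean: -9.2714, -4.2714, 2.0286, 4.4286, 5.9286, 0.2286, 0.9286
Σ(x_t−x̄)(x_{t+1}−x̄) = (39.6022) + (-8.6649) + (8.9837) + (26.2551) + (1.3551) + (0.2122) = 67.7435
Denominator Σ(x_t−x̄)² = 163.9943
r_1 = 67.7435 / 163.9943 = 0.413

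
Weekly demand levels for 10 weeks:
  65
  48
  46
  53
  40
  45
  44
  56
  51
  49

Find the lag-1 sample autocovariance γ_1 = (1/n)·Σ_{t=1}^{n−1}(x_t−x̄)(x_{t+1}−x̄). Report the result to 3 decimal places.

Mean x̄ = (65 + 48 + 46 + 53 + 40 + 45 + 44 + 56 + 51 + 49)/10 = 49.7000
Σ_{t=1}^{9}(x_t−x̄)(x_{t+1}−x̄) = -20.1900
γ_1 = -20.1900 / 10 = -2.019

-2.019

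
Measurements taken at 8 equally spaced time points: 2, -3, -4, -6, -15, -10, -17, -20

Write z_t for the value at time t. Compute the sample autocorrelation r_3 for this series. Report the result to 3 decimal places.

Mean z̄ = (2 − 3 − 4 − 6 − 15 − 10 − 17 − 20)/8 = -9.1250
Deviations from mean: 11.1250, 6.1250, 5.1250, 3.1250, -5.8750, -0.8750, -7.8750, -10.8750
Σ(z_t−z̄)(z_{t+3}−z̄) = (34.7656) + (-35.9844) + (-4.4844) + (-24.6094) + (63.8906) = 33.5781
Denominator Σ(z_t−z̄)² = 412.8750
r_3 = 33.5781 / 412.8750 = 0.081

0.081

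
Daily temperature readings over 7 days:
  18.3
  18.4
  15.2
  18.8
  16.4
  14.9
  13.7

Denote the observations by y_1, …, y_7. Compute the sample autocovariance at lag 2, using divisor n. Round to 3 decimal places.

Mean ȳ = (18.3 + 18.4 + 15.2 + 18.8 + 16.4 + 14.9 + 13.7)/7 = 16.5286
Deviations: 1.7714, 1.8714, -1.3286, 2.2714, -0.1286, -1.6286, -2.8286
Σ_{t=1}^{5}(y_t−ȳ)(y_{t+2}−ȳ) = -1.2673
γ_2 = -1.2673 / 7 = -0.181

-0.181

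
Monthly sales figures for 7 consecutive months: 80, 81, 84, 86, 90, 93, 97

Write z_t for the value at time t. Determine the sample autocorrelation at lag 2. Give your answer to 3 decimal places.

Mean z̄ = (80 + 81 + 84 + 86 + 90 + 93 + 97)/7 = 87.2857
Deviations from mean: -7.2857, -6.2857, -3.2857, -1.2857, 2.7143, 5.7143, 9.7143
Numerator Σ_{t=1}^{5}(z_t−z̄)(z_{t+2}−z̄) = 42.1224
Denominator Σ(z_t−z̄)² = 239.4286
r_2 = 42.1224 / 239.4286 = 0.176

0.176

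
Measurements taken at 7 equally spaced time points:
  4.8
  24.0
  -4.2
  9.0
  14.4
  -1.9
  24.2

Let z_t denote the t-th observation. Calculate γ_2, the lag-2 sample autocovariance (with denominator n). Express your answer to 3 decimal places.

10.314

Mean z̄ = (4.8 + 24.0 − 4.2 + 9.0 + 14.4 − 1.9 + 24.2)/7 = 10.0429
Σ_{t=1}^{5}(z_t−z̄)(z_{t+2}−z̄) = 72.1992
γ_2 = 72.1992 / 7 = 10.314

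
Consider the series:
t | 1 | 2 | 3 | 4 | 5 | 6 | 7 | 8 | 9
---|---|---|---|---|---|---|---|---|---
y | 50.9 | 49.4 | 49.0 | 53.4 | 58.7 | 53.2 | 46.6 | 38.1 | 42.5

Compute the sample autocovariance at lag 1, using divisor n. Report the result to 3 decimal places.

18.958

Mean ȳ = (50.9 + 49.4 + 49.0 + 53.4 + 58.7 + 53.2 + 46.6 + 38.1 + 42.5)/9 = 49.0889
Σ_{t=1}^{8}(y_t−ȳ)(y_{t+1}−ȳ) = 170.6221
γ_1 = 170.6221 / 9 = 18.958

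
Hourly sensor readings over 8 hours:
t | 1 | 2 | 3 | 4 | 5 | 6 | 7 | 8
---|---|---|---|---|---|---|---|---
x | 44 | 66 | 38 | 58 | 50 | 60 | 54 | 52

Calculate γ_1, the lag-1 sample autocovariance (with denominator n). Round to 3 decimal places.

Mean x̄ = (44 + 66 + 38 + 58 + 50 + 60 + 54 + 52)/8 = 52.7500
Σ_{t=1}^{7}(x_t−x̄)(x_{t+1}−x̄) = -415.0625
γ_1 = -415.0625 / 8 = -51.883

-51.883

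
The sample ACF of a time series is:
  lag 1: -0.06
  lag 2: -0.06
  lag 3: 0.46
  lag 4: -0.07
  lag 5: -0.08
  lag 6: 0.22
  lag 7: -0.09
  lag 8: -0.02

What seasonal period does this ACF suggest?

3

The largest autocorrelation is r_3 = 0.46, with a weaker echo at lag 6 (0.22); the remaining lags stay at or below -0.02.
The dominant spike at lag 3 indicates a seasonal period of 3.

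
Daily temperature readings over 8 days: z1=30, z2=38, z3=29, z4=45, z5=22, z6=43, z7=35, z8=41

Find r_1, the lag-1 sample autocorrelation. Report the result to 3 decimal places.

Mean z̄ = (30 + 38 + 29 + 45 + 22 + 43 + 35 + 41)/8 = 35.3750
Deviations from mean: -5.3750, 2.6250, -6.3750, 9.6250, -13.3750, 7.6250, -0.3750, 5.6250
Σ(z_t−z̄)(z_{t+1}−z̄) = (-14.1094) + (-16.7344) + (-61.3594) + (-128.7344) + (-101.9844) + (-2.8594) + (-2.1094) = -327.8906
Denominator Σ(z_t−z̄)² = 437.8750
r_1 = -327.8906 / 437.8750 = -0.749

-0.749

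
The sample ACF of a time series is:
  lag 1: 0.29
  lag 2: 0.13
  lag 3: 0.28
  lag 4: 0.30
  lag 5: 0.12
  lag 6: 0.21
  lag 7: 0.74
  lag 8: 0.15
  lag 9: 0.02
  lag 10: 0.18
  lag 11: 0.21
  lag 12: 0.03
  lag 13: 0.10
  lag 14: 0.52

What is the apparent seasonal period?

The largest autocorrelation is r_7 = 0.74, with a weaker echo at lag 14 (0.52); the remaining lags stay at or below 0.30. The elevated value at lag 1 (0.29), dropping to 0.13 at lag 2, reflects decaying short-term dependence rather than seasonality.
The dominant spike at lag 7 indicates a seasonal period of 7.

7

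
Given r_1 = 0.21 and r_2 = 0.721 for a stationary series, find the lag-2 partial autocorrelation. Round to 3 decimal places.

φ_{22} = (r_2 − r_1²) / (1 − r_1²)
r_1² = (0.21)² = 0.0441
Numerator = 0.721 − 0.0441 = 0.6769; denominator = 1 − 0.0441 = 0.9559
φ_{22} = 0.6769 / 0.9559 = 0.708

0.708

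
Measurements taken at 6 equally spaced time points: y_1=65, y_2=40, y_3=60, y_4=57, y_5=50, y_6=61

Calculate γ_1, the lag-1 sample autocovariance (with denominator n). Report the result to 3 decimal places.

Mean ȳ = (65 + 40 + 60 + 57 + 50 + 61)/6 = 55.5000
Σ_{t=1}^{5}(y_t−ȳ)(y_{t+1}−ȳ) = -248.7500
γ_1 = -248.7500 / 6 = -41.458

-41.458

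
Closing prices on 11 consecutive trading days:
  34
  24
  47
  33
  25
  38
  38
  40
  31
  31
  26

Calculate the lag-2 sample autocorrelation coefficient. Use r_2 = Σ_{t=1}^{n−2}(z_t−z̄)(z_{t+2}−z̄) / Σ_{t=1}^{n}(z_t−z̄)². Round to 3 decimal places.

-0.243

Mean z̄ = (34 + 24 + 47 + 33 + 25 + 38 + 38 + 40 + 31 + 31 + 26)/11 = 33.3636
Numerator Σ_{t=1}^{9}(z_t−z̄)(z_{t+2}−z̄) = -120.9008
Denominator Σ(z_t−z̄)² = 496.5455
r_2 = -120.9008 / 496.5455 = -0.243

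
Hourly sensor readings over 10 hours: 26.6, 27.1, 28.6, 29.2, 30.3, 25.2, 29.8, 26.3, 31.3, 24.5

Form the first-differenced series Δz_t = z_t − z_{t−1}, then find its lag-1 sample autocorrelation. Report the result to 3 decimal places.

-0.696

First differences Δz: 0.5, 1.5, 0.6, 1.1, -5.1, 4.6, -3.5, 5.0, -6.8
Mean of differences = -0.2333
Numerator Σ(Δz_t−Δz̄)(Δz_{t+1}−Δz̄) = -93.4344
Denominator Σ(Δz_t−Δz̄)² = 134.2400
r_1(Δz) = -93.4344 / 134.2400 = -0.696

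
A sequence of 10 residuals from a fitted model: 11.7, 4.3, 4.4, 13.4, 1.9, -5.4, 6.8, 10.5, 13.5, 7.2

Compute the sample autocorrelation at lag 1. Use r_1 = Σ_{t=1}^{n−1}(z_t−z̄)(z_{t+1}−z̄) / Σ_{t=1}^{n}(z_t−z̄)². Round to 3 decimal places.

0.106

Mean z̄ = (11.7 + 4.3 + 4.4 + 13.4 + 1.9 − 5.4 + 6.8 + 10.5 + 13.5 + 7.2)/10 = 6.8300
Numerator Σ_{t=1}^{9}(z_t−z̄)(z_{t+1}−z̄) = 32.9691
Denominator Σ(z_t−z̄)² = 311.1610
r_1 = 32.9691 / 311.1610 = 0.106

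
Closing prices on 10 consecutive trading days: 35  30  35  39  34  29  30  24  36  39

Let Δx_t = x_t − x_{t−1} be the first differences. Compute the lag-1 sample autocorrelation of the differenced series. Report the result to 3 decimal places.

-0.164

First differences Δx: -5, 5, 4, -5, -5, 1, -6, 12, 3
Mean of differences = 0.4444
Numerator Σ(Δx_t−Δx̄)(Δx_{t+1}−Δx̄) = -49.8642
Denominator Σ(Δx_t−Δx̄)² = 304.2222
r_1(Δx) = -49.8642 / 304.2222 = -0.164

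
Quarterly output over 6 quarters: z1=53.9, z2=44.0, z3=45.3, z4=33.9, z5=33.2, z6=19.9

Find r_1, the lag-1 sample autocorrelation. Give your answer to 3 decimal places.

Mean z̄ = (53.9 + 44.0 + 45.3 + 33.9 + 33.2 + 19.9)/6 = 38.3667
Deviations from mean: 15.5333, 5.6333, 6.9333, -4.4667, -5.1667, -18.4667
Numerator Σ_{t=1}^{5}(z_t−z̄)(z_{t+1}−z̄) = 214.0822
Denominator Σ(z_t−z̄)² = 708.7533
r_1 = 214.0822 / 708.7533 = 0.302

0.302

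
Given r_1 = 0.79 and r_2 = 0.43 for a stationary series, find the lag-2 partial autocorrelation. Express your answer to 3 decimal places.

-0.516

φ_{22} = (r_2 − r_1²) / (1 − r_1²)
r_1² = (0.79)² = 0.6241
Numerator = 0.43 − 0.6241 = -0.1941; denominator = 1 − 0.6241 = 0.3759
φ_{22} = -0.1941 / 0.3759 = -0.516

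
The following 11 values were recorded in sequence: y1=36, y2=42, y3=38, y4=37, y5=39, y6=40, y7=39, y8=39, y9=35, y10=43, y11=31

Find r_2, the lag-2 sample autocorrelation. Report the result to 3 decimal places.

Mean ȳ = (36 + 42 + 38 + 37 + 39 + 40 + 39 + 39 + 35 + 43 + 31)/11 = 38.0909
Numerator Σ_{t=1}^{9}(y_t−ȳ)(y_{t+2}−ȳ) = 19.8926
Denominator Σ(y_t−ȳ)² = 110.9091
r_2 = 19.8926 / 110.9091 = 0.179

0.179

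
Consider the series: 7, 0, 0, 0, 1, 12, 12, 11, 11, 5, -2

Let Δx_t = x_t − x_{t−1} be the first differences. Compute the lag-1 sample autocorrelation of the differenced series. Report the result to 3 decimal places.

First differences Δx: -7, 0, 0, 1, 11, 0, -1, 0, -6, -7
Mean of differences = -0.9000
Numerator Σ(Δx_t−Δx̄)(Δx_{t+1}−Δx̄) = 56.6900
Denominator Σ(Δx_t−Δx̄)² = 248.9000
r_1(Δx) = 56.6900 / 248.9000 = 0.228

0.228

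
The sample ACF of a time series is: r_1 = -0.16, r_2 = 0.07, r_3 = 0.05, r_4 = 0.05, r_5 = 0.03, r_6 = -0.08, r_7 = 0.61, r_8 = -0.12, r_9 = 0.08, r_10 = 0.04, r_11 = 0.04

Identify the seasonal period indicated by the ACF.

The largest autocorrelation is r_7 = 0.61; the remaining lags stay at or below 0.08.
The dominant spike at lag 7 indicates a seasonal period of 7.

7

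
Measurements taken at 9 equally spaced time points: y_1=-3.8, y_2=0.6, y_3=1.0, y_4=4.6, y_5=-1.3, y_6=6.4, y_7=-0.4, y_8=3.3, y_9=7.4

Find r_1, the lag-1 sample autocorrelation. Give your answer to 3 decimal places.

-0.207

Mean ȳ = (-3.8 + 0.6 + 1.0 + 4.6 − 1.3 + 6.4 − 0.4 + 3.3 + 7.4)/9 = 1.9778
Numerator Σ_{t=1}^{8}(y_t−ȳ)(y_{t+1}−ȳ) = -22.8360
Denominator Σ(y_t−ȳ)² = 110.2156
r_1 = -22.8360 / 110.2156 = -0.207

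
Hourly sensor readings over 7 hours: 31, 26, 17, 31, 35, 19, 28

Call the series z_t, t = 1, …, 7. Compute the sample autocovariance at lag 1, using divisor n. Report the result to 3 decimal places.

-10.869

Mean z̄ = (31 + 26 + 17 + 31 + 35 + 19 + 28)/7 = 26.7143
Deviations: 4.2857, -0.7143, -9.7143, 4.2857, 8.2857, -7.7143, 1.2857
Σ_{t=1}^{6}(z_t−z̄)(z_{t+1}−z̄) = -76.0816
γ_1 = -76.0816 / 7 = -10.869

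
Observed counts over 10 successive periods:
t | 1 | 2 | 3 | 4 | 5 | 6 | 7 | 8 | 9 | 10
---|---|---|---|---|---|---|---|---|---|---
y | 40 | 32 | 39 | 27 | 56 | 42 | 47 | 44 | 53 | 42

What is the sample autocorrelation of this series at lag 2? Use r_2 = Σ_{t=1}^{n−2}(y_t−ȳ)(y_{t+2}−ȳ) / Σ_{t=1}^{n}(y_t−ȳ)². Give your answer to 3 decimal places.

Mean ȳ = (40 + 32 + 39 + 27 + 56 + 42 + 47 + 44 + 53 + 42)/10 = 42.2000
Numerator Σ_{t=1}^{8}(y_t−ȳ)(y_{t+2}−ȳ) = 238.3200
Denominator Σ(y_t−ȳ)² = 683.6000
r_2 = 238.3200 / 683.6000 = 0.349

0.349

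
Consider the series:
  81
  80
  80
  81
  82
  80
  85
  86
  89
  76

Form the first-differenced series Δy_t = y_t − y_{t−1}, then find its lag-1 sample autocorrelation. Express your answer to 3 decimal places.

-0.179

First differences Δy: -1, 0, 1, 1, -2, 5, 1, 3, -13
Mean of differences = -0.5556
Numerator Σ(Δy_t−Δȳ)(Δy_{t+1}−Δȳ) = -37.3086
Denominator Σ(Δy_t−Δȳ)² = 208.2222
r_1(Δy) = -37.3086 / 208.2222 = -0.179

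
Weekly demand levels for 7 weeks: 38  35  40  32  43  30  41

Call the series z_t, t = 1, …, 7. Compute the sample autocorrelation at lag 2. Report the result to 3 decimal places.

Mean z̄ = (38 + 35 + 40 + 32 + 43 + 30 + 41)/7 = 37.0000
Deviations from mean: 1.0000, -2.0000, 3.0000, -5.0000, 6.0000, -7.0000, 4.0000
Numerator Σ_{t=1}^{5}(z_t−z̄)(z_{t+2}−z̄) = 90.0000
Denominator Σ(z_t−z̄)² = 140.0000
r_2 = 90.0000 / 140.0000 = 0.643

0.643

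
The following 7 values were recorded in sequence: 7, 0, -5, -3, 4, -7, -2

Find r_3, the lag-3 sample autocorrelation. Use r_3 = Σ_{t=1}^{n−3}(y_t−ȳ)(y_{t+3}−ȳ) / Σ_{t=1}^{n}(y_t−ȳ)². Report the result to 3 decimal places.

0.104

Mean ȳ = (7 + 0 − 5 − 3 + 4 − 7 − 2)/7 = -0.8571
Deviations from mean: 7.8571, 0.8571, -4.1429, -2.1429, 4.8571, -6.1429, -1.1429
Σ(y_t−ȳ)(y_{t+3}−ȳ) = (-16.8367) + (4.1633) + (25.4490) + (2.4490) = 15.2245
Denominator Σ(y_t−ȳ)² = 146.8571
r_3 = 15.2245 / 146.8571 = 0.104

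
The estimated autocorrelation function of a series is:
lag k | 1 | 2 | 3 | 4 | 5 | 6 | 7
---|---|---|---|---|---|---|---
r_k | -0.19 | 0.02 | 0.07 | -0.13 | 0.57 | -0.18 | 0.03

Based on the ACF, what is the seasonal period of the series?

The largest autocorrelation is r_5 = 0.57; the remaining lags stay at or below 0.07.
The dominant spike at lag 5 indicates a seasonal period of 5.

5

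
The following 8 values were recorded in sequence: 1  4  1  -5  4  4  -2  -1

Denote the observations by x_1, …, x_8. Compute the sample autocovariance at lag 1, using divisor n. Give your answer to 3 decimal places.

Mean x̄ = (1 + 4 + 1 − 5 + 4 + 4 − 2 − 1)/8 = 0.7500
Σ_{t=1}^{7}(x_t−x̄)(x_{t+1}−x̄) = -12.0625
γ_1 = -12.0625 / 8 = -1.508

-1.508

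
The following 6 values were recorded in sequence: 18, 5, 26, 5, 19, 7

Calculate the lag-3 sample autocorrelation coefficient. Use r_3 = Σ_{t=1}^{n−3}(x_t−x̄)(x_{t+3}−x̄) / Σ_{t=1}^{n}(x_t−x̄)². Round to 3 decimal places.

Mean x̄ = (18 + 5 + 26 + 5 + 19 + 7)/6 = 13.3333
Deviations from mean: 4.6667, -8.3333, 12.6667, -8.3333, 5.6667, -6.3333
Σ(x_t−x̄)(x_{t+3}−x̄) = (-38.8889) + (-47.2222) + (-80.2222) = -166.3333
Denominator Σ(x_t−x̄)² = 393.3333
r_3 = -166.3333 / 393.3333 = -0.423

-0.423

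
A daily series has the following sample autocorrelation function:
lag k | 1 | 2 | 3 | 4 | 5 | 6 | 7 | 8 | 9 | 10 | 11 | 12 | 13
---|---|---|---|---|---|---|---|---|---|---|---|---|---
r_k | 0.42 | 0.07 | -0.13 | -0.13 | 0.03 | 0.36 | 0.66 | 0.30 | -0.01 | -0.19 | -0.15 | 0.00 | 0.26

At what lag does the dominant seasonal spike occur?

7

The largest autocorrelation is r_7 = 0.66; the remaining lags stay at or below 0.42. The elevated value at lag 1 (0.42), dropping to 0.07 at lag 2, reflects decaying short-term dependence rather than seasonality.
The dominant spike at lag 7 indicates a seasonal period of 7.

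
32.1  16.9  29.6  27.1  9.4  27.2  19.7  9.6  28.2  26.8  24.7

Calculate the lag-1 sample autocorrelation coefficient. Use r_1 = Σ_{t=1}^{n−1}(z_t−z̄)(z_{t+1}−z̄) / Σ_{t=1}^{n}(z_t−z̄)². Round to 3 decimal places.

Mean z̄ = (32.1 + 16.9 + 29.6 + 27.1 + 9.4 + 27.2 + 19.7 + 9.6 + 28.2 + 26.8 + 24.7)/11 = 22.8455
Numerator Σ_{t=1}^{10}(z_t−z̄)(z_{t+1}−z̄) = -196.6457
Denominator Σ(z_t−z̄)² = 617.5473
r_1 = -196.6457 / 617.5473 = -0.318

-0.318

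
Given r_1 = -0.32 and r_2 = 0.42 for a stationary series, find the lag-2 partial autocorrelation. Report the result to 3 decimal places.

0.354

φ_{22} = (r_2 − r_1²) / (1 − r_1²)
r_1² = (-0.32)² = 0.1024
Numerator = 0.42 − 0.1024 = 0.3176; denominator = 1 − 0.1024 = 0.8976
φ_{22} = 0.3176 / 0.8976 = 0.354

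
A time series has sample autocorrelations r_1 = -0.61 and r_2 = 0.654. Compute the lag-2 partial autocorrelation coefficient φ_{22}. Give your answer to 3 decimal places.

0.449

φ_{22} = (r_2 − r_1²) / (1 − r_1²)
r_1² = (-0.61)² = 0.3721
Numerator = 0.654 − 0.3721 = 0.2819; denominator = 1 − 0.3721 = 0.6279
φ_{22} = 0.2819 / 0.6279 = 0.449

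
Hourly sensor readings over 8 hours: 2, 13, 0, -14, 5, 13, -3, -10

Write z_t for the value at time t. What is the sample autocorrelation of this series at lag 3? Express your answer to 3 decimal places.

0.051

Mean z̄ = (2 + 13 + 0 − 14 + 5 + 13 − 3 − 10)/8 = 0.7500
Deviations from mean: 1.2500, 12.2500, -0.7500, -14.7500, 4.2500, 12.2500, -3.7500, -10.7500
Σ(z_t−z̄)(z_{t+3}−z̄) = (-18.4375) + (52.0625) + (-9.1875) + (55.3125) + (-45.6875) = 34.0625
Denominator Σ(z_t−z̄)² = 667.5000
r_3 = 34.0625 / 667.5000 = 0.051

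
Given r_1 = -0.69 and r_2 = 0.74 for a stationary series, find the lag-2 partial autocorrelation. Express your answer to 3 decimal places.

φ_{22} = (r_2 − r_1²) / (1 − r_1²)
r_1² = (-0.69)² = 0.4761
Numerator = 0.74 − 0.4761 = 0.2639; denominator = 1 − 0.4761 = 0.5239
φ_{22} = 0.2639 / 0.5239 = 0.504

0.504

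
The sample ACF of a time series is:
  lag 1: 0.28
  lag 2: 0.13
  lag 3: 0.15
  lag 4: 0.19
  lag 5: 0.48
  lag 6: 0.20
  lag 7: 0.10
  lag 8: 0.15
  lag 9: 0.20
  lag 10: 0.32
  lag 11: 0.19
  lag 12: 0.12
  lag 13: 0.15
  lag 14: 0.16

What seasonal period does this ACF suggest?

The largest autocorrelation is r_5 = 0.48, with a weaker echo at lag 10 (0.32); the remaining lags stay at or below 0.28. The elevated value at lag 1 (0.28), dropping to 0.13 at lag 2, reflects decaying short-term dependence rather than seasonality.
The dominant spike at lag 5 indicates a seasonal period of 5.

5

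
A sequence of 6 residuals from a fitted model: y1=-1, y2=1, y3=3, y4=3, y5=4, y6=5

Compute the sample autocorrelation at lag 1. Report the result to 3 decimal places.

Mean ȳ = (-1 + 1 + 3 + 3 + 4 + 5)/6 = 2.5000
Deviations from mean: -3.5000, -1.5000, 0.5000, 0.5000, 1.5000, 2.5000
Σ(y_t−ȳ)(y_{t+1}−ȳ) = (5.2500) + (-0.7500) + (0.2500) + (0.7500) + (3.7500) = 9.2500
Denominator Σ(y_t−ȳ)² = 23.5000
r_1 = 9.2500 / 23.5000 = 0.394

0.394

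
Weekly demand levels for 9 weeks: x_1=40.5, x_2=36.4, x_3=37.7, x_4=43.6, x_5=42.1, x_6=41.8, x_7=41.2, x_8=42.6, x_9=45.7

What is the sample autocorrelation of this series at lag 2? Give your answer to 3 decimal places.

-0.154

Mean x̄ = (40.5 + 36.4 + 37.7 + 43.6 + 42.1 + 41.8 + 41.2 + 42.6 + 45.7)/9 = 41.2889
Numerator Σ_{t=1}^{7}(x_t−x̄)(x_{t+2}−x̄) = -9.9914
Denominator Σ(x_t−x̄)² = 64.8489
r_2 = -9.9914 / 64.8489 = -0.154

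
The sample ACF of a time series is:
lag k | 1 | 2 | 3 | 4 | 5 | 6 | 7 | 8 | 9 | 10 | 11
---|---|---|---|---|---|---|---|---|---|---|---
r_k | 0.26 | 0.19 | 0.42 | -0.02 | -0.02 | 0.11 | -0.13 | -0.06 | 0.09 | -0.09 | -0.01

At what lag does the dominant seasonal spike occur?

3

The largest autocorrelation is r_3 = 0.42; the remaining lags stay at or below 0.26. The elevated value at lag 1 (0.26), dropping to 0.19 at lag 2, reflects decaying short-term dependence rather than seasonality.
The dominant spike at lag 3 indicates a seasonal period of 3.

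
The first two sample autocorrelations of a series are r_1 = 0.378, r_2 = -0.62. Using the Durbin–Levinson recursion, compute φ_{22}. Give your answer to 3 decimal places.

-0.890

φ_{22} = (r_2 − r_1²) / (1 − r_1²)
r_1² = (0.378)² = 0.142884
Numerator = -0.62 − 0.1429 = -0.7629; denominator = 1 − 0.1429 = 0.8571
φ_{22} = -0.7629 / 0.8571 = -0.890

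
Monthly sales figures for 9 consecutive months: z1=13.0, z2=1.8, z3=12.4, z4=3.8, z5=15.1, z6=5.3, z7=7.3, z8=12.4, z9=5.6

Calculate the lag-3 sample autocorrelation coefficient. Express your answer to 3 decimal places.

Mean z̄ = (13.0 + 1.8 + 12.4 + 3.8 + 15.1 + 5.3 + 7.3 + 12.4 + 5.6)/9 = 8.5222
Numerator Σ_{t=1}^{6}(z_t−z̄)(z_{t+3}−z̄) = -37.1626
Denominator Σ(z_t−z̄)² = 181.2956
r_3 = -37.1626 / 181.2956 = -0.205

-0.205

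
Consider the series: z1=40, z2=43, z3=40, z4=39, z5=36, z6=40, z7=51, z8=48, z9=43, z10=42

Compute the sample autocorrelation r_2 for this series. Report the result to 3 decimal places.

Mean z̄ = (40 + 43 + 40 + 39 + 36 + 40 + 51 + 48 + 43 + 42)/10 = 42.2000
Numerator Σ_{t=1}^{8}(z_t−z̄)(z_{t+2}−z̄) = -38.4800
Denominator Σ(z_t−z̄)² = 175.6000
r_2 = -38.4800 / 175.6000 = -0.219

-0.219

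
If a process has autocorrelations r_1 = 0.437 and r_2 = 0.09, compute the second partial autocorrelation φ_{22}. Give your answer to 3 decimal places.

φ_{22} = (r_2 − r_1²) / (1 − r_1²)
r_1² = (0.437)² = 0.190969
Numerator = 0.09 − 0.1910 = -0.1010; denominator = 1 − 0.1910 = 0.8090
φ_{22} = -0.1010 / 0.8090 = -0.125

-0.125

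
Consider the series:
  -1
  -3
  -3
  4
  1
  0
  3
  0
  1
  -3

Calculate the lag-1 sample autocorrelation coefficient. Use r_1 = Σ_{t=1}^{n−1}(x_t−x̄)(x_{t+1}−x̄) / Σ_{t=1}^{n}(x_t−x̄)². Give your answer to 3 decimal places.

0.023

Mean x̄ = (-1 − 3 − 3 + 4 + 1 + 0 + 3 + 0 + 1 − 3)/10 = -0.1000
Numerator Σ_{t=1}^{9}(x_t−x̄)(x_{t+1}−x̄) = 1.2900
Denominator Σ(x_t−x̄)² = 54.9000
r_1 = 1.2900 / 54.9000 = 0.023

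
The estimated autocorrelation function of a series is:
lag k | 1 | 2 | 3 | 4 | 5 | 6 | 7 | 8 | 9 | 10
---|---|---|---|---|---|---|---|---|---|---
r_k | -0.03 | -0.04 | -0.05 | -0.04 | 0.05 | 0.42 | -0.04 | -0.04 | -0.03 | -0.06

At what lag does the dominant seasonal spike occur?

6

The largest autocorrelation is r_6 = 0.42; the remaining lags stay at or below 0.05.
The dominant spike at lag 6 indicates a seasonal period of 6.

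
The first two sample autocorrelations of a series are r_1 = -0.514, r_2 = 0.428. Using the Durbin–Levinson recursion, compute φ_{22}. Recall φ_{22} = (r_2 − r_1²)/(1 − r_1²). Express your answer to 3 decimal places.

0.223

φ_{22} = (r_2 − r_1²) / (1 − r_1²)
r_1² = (-0.514)² = 0.264196
Numerator = 0.428 − 0.2642 = 0.1638; denominator = 1 − 0.2642 = 0.7358
φ_{22} = 0.1638 / 0.7358 = 0.223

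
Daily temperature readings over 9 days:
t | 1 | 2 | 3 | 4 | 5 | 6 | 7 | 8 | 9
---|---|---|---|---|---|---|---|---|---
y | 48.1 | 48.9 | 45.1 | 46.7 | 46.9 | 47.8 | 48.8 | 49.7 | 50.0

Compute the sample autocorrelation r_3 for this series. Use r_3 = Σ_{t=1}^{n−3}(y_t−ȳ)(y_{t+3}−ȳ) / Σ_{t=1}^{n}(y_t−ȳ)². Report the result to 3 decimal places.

-0.195

Mean ȳ = (48.1 + 48.9 + 45.1 + 46.7 + 46.9 + 47.8 + 48.8 + 49.7 + 50.0)/9 = 48.0000
Σ(y_t−ȳ)(y_{t+3}−ȳ) = (-0.1300) + (-0.9900) + (0.5800) + (-1.0400) + (-1.8700) + (-0.4000) = -3.8500
Denominator Σ(y_t−ȳ)² = 19.7000
r_3 = -3.8500 / 19.7000 = -0.195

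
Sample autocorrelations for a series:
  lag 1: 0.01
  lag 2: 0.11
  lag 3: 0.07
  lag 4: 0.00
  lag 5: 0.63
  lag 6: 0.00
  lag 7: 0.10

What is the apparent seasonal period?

5

The largest autocorrelation is r_5 = 0.63; the remaining lags stay at or below 0.11.
The dominant spike at lag 5 indicates a seasonal period of 5.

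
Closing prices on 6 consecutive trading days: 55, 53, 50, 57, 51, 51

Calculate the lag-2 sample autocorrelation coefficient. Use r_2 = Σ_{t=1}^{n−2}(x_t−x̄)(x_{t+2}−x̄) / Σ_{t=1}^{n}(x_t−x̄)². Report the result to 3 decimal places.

-0.214

Mean x̄ = (55 + 53 + 50 + 57 + 51 + 51)/6 = 52.8333
Numerator Σ_{t=1}^{4}(x_t−x̄)(x_{t+2}−x̄) = -7.8889
Denominator Σ(x_t−x̄)² = 36.8333
r_2 = -7.8889 / 36.8333 = -0.214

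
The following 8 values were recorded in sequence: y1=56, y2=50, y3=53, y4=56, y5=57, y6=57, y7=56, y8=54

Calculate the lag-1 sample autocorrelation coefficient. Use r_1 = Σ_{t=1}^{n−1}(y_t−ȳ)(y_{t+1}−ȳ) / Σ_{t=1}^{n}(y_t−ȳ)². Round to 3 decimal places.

Mean ȳ = (56 + 50 + 53 + 56 + 57 + 57 + 56 + 54)/8 = 54.8750
Σ(y_t−ȳ)(y_{t+1}−ȳ) = (-5.4844) + (9.1406) + (-2.1094) + (2.3906) + (4.5156) + (2.3906) + (-0.9844) = 9.8594
Denominator Σ(y_t−ȳ)² = 40.8750
r_1 = 9.8594 / 40.8750 = 0.241

0.241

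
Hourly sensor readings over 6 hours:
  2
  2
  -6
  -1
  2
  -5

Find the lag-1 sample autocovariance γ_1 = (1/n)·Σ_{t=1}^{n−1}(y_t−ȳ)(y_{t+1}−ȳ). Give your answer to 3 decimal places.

-3.000

Mean ȳ = (2 + 2 − 6 − 1 + 2 − 5)/6 = -1.0000
Σ_{t=1}^{5}(y_t−ȳ)(y_{t+1}−ȳ) = -18.0000
γ_1 = -18.0000 / 6 = -3.000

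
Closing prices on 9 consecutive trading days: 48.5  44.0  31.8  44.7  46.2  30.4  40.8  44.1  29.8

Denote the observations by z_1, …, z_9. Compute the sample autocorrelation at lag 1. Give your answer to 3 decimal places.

-0.265

Mean z̄ = (48.5 + 44.0 + 31.8 + 44.7 + 46.2 + 30.4 + 40.8 + 44.1 + 29.8)/9 = 40.0333
Numerator Σ_{t=1}^{8}(z_t−z̄)(z_{t+1}−z̄) = -114.0078
Denominator Σ(z_t−z̄)² = 429.6600
r_1 = -114.0078 / 429.6600 = -0.265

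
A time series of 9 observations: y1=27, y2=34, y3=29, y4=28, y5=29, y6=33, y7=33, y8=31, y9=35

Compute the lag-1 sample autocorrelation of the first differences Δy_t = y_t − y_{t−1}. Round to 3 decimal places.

First differences Δy: 7, -5, -1, 1, 4, 0, -2, 4
Mean of differences = 1.0000
Numerator Σ(Δy_t−Δȳ)(Δy_{t+1}−Δȳ) = -33.0000
Denominator Σ(Δy_t−Δȳ)² = 104.0000
r_1(Δy) = -33.0000 / 104.0000 = -0.317

-0.317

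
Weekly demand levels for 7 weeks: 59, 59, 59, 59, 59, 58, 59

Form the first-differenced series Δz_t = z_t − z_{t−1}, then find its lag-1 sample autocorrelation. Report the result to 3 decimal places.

-0.500

First differences Δz: 0, 0, 0, 0, -1, 1
Mean of differences = 0.0000
Numerator Σ(Δz_t−Δz̄)(Δz_{t+1}−Δz̄) = -1.0000
Denominator Σ(Δz_t−Δz̄)² = 2.0000
r_1(Δz) = -1.0000 / 2.0000 = -0.500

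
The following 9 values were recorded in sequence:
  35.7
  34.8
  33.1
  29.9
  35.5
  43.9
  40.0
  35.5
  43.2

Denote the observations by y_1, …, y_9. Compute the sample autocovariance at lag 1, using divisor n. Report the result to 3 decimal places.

5.036

Mean ȳ = (35.7 + 34.8 + 33.1 + 29.9 + 35.5 + 43.9 + 40.0 + 35.5 + 43.2)/9 = 36.8444
Σ_{t=1}^{8}(y_t−ȳ)(y_{t+1}−ȳ) = 45.3258
γ_1 = 45.3258 / 9 = 5.036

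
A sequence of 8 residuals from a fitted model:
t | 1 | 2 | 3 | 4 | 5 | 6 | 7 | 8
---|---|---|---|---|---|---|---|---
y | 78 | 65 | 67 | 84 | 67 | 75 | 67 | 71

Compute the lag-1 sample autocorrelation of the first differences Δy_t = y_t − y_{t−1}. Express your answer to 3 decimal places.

First differences Δy: -13, 2, 17, -17, 8, -8, 4
Mean of differences = -1.0000
Numerator Σ(Δy_t−Δȳ)(Δy_{t+1}−Δȳ) = -512.0000
Denominator Σ(Δy_t−Δȳ)² = 888.0000
r_1(Δy) = -512.0000 / 888.0000 = -0.577

-0.577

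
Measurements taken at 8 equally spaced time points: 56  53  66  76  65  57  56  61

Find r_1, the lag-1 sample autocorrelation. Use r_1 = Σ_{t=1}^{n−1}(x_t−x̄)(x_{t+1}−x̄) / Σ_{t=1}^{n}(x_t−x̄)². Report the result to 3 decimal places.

0.347

Mean x̄ = (56 + 53 + 66 + 76 + 65 + 57 + 56 + 61)/8 = 61.2500
Deviations from mean: -5.2500, -8.2500, 4.7500, 14.7500, 3.7500, -4.2500, -5.2500, -0.2500
Σ(x_t−x̄)(x_{t+1}−x̄) = (43.3125) + (-39.1875) + (70.0625) + (55.3125) + (-15.9375) + (22.3125) + (1.3125) = 137.1875
Denominator Σ(x_t−x̄)² = 395.5000
r_1 = 137.1875 / 395.5000 = 0.347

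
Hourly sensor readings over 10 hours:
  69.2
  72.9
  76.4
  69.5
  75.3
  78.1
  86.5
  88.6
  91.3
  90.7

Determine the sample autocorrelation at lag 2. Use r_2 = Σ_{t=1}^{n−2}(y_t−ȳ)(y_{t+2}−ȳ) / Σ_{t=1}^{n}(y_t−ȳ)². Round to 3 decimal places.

Mean ȳ = (69.2 + 72.9 + 76.4 + 69.5 + 75.3 + 78.1 + 86.5 + 88.6 + 91.3 + 90.7)/10 = 79.8500
Numerator Σ_{t=1}^{8}(y_t−ȳ)(y_{t+2}−ȳ) = 267.9950
Denominator Σ(y_t−ȳ)² = 674.1250
r_2 = 267.9950 / 674.1250 = 0.398

0.398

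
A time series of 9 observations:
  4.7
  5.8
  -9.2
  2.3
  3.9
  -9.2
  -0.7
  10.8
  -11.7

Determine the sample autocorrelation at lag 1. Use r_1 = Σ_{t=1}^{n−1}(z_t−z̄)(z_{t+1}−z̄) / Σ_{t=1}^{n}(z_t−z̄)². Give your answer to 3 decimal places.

Mean z̄ = (4.7 + 5.8 − 9.2 + 2.3 + 3.9 − 9.2 − 0.7 + 10.8 − 11.7)/9 = -0.3667
Numerator Σ_{t=1}^{8}(z_t−z̄)(z_{t+1}−z̄) = -200.4278
Denominator Σ(z_t−z̄)² = 498.3200
r_1 = -200.4278 / 498.3200 = -0.402

-0.402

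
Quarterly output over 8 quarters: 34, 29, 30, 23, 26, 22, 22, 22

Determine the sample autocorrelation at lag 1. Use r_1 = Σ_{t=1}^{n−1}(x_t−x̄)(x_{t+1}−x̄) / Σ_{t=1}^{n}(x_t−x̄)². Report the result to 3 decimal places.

Mean x̄ = (34 + 29 + 30 + 23 + 26 + 22 + 22 + 22)/8 = 26.0000
Deviations from mean: 8.0000, 3.0000, 4.0000, -3.0000, 0.0000, -4.0000, -4.0000, -4.0000
Numerator Σ_{t=1}^{7}(x_t−x̄)(x_{t+1}−x̄) = 56.0000
Denominator Σ(x_t−x̄)² = 146.0000
r_1 = 56.0000 / 146.0000 = 0.384

0.384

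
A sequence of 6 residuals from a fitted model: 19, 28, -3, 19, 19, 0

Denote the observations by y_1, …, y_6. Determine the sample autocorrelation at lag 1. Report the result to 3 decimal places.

-0.392

Mean ȳ = (19 + 28 − 3 + 19 + 19 + 0)/6 = 13.6667
Numerator Σ_{t=1}^{5}(y_t−ȳ)(y_{t+1}−ȳ) = -295.7778
Denominator Σ(y_t−ȳ)² = 755.3333
r_1 = -295.7778 / 755.3333 = -0.392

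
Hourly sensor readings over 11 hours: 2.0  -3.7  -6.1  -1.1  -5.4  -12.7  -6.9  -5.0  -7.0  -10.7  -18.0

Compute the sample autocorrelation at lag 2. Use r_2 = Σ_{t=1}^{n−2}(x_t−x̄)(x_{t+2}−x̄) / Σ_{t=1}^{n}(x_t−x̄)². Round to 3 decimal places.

-0.081

Mean x̄ = (2.0 − 3.7 − 6.1 − 1.1 − 5.4 − 12.7 − 6.9 − 5.0 − 7.0 − 10.7 − 18.0)/11 = -6.7818
Numerator Σ_{t=1}^{9}(x_t−x̄)(x_{t+2}−x̄) = -24.4025
Denominator Σ(x_t−x̄)² = 300.7364
r_2 = -24.4025 / 300.7364 = -0.081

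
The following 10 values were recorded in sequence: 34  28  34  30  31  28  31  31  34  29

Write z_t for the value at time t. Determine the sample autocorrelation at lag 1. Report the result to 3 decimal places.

-0.540

Mean z̄ = (34 + 28 + 34 + 30 + 31 + 28 + 31 + 31 + 34 + 29)/10 = 31.0000
Numerator Σ_{t=1}^{9}(z_t−z̄)(z_{t+1}−z̄) = -27.0000
Denominator Σ(z_t−z̄)² = 50.0000
r_1 = -27.0000 / 50.0000 = -0.540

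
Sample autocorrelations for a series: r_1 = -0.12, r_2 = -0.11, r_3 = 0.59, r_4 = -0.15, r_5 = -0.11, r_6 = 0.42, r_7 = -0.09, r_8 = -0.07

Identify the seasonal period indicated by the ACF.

3

The largest autocorrelation is r_3 = 0.59, with a weaker echo at lag 6 (0.42); the remaining lags stay at or below -0.07.
The dominant spike at lag 3 indicates a seasonal period of 3.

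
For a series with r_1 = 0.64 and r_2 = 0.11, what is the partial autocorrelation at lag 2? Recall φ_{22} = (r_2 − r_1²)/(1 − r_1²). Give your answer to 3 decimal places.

-0.507

φ_{22} = (r_2 − r_1²) / (1 − r_1²)
r_1² = (0.64)² = 0.4096
Numerator = 0.11 − 0.4096 = -0.2996; denominator = 1 − 0.4096 = 0.5904
φ_{22} = -0.2996 / 0.5904 = -0.507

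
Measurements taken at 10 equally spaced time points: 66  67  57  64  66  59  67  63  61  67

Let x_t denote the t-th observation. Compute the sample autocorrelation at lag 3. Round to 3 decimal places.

0.531

Mean x̄ = (66 + 67 + 57 + 64 + 66 + 59 + 67 + 63 + 61 + 67)/10 = 63.7000
Σ(x_t−x̄)(x_{t+3}−x̄) = (0.6900) + (7.5900) + (31.4900) + (0.9900) + (-1.6100) + (12.6900) + (10.8900) = 62.7300
Denominator Σ(x_t−x̄)² = 118.1000
r_3 = 62.7300 / 118.1000 = 0.531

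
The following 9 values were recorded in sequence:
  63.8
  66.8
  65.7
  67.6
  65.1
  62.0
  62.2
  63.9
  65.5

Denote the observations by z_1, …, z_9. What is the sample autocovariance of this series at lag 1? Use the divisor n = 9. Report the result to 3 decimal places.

Mean z̄ = (63.8 + 66.8 + 65.7 + 67.6 + 65.1 + 62.0 + 62.2 + 63.9 + 65.5)/9 = 64.7333
Σ_{t=1}^{8}(z_t−z̄)(z_{t+1}−z̄) = 11.2856
γ_1 = 11.2856 / 9 = 1.254

1.254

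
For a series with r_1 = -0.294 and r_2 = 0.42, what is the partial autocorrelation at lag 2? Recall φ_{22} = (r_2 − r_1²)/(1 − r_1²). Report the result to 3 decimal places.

0.365

φ_{22} = (r_2 − r_1²) / (1 − r_1²)
r_1² = (-0.294)² = 0.086436
Numerator = 0.42 − 0.0864 = 0.3336; denominator = 1 − 0.0864 = 0.9136
φ_{22} = 0.3336 / 0.9136 = 0.365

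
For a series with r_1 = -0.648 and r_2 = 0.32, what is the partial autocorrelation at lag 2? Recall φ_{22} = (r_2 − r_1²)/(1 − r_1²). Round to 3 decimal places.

φ_{22} = (r_2 − r_1²) / (1 − r_1²)
r_1² = (-0.648)² = 0.419904
Numerator = 0.32 − 0.4199 = -0.0999; denominator = 1 − 0.4199 = 0.5801
φ_{22} = -0.0999 / 0.5801 = -0.172

-0.172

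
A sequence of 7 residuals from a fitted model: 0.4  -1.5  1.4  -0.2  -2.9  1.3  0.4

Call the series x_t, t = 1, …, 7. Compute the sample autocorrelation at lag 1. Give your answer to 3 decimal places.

Mean x̄ = (0.4 − 1.5 + 1.4 − 0.2 − 2.9 + 1.3 + 0.4)/7 = -0.1571
Deviations from mean: 0.5571, -1.3429, 1.5571, -0.0429, -2.7429, 1.4571, 0.5571
Σ(x_t−x̄)(x_{t+1}−x̄) = (-0.7482) + (-2.0910) + (-0.0667) + (0.1176) + (-3.9967) + (0.8118) = -5.9733
Denominator Σ(x_t−x̄)² = 14.4971
r_1 = -5.9733 / 14.4971 = -0.412

-0.412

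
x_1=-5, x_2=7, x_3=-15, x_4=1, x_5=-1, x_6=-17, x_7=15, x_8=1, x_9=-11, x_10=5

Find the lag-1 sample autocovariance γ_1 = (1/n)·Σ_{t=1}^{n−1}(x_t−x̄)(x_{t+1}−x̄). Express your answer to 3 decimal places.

-48.900

Mean x̄ = (-5 + 7 − 15 + 1 − 1 − 17 + 15 + 1 − 11 + 5)/10 = -2.0000
Σ_{t=1}^{9}(x_t−x̄)(x_{t+1}−x̄) = -489.0000
γ_1 = -489.0000 / 10 = -48.900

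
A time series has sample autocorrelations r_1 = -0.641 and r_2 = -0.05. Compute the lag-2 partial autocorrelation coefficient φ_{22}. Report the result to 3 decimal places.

-0.782

φ_{22} = (r_2 − r_1²) / (1 − r_1²)
r_1² = (-0.641)² = 0.410881
Numerator = -0.05 − 0.4109 = -0.4609; denominator = 1 − 0.4109 = 0.5891
φ_{22} = -0.4609 / 0.5891 = -0.782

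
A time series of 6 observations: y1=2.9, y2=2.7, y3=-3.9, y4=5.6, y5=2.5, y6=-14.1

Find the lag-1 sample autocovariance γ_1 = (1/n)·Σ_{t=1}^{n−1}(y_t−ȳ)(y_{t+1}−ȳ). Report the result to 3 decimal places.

Mean ȳ = (2.9 + 2.7 − 3.9 + 5.6 + 2.5 − 14.1)/6 = -0.7167
Σ_{t=1}^{5}(y_t−ȳ)(y_{t+1}−ȳ) = -41.3586
γ_1 = -41.3586 / 6 = -6.893

-6.893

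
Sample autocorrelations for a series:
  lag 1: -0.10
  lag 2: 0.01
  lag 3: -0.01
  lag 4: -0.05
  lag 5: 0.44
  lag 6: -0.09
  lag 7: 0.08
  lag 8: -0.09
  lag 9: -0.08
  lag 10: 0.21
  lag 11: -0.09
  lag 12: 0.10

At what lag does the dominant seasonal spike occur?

5

The largest autocorrelation is r_5 = 0.44, with a weaker echo at lag 10 (0.21); the remaining lags stay at or below 0.10.
The dominant spike at lag 5 indicates a seasonal period of 5.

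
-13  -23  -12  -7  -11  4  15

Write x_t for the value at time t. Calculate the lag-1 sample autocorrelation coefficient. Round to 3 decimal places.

0.403

Mean x̄ = (-13 − 23 − 12 − 7 − 11 + 4 + 15)/7 = -6.7143
Deviations from mean: -6.2857, -16.2857, -5.2857, -0.2857, -4.2857, 10.7143, 21.7143
Σ(x_t−x̄)(x_{t+1}−x̄) = (102.3673) + (86.0816) + (1.5102) + (1.2245) + (-45.9184) + (232.6531) = 377.9184
Denominator Σ(x_t−x̄)² = 937.4286
r_1 = 377.9184 / 937.4286 = 0.403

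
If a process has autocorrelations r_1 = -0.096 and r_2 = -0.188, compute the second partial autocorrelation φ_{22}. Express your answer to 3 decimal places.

φ_{22} = (r_2 − r_1²) / (1 − r_1²)
r_1² = (-0.096)² = 0.009216
Numerator = -0.188 − 0.0092 = -0.1972; denominator = 1 − 0.0092 = 0.9908
φ_{22} = -0.1972 / 0.9908 = -0.199

-0.199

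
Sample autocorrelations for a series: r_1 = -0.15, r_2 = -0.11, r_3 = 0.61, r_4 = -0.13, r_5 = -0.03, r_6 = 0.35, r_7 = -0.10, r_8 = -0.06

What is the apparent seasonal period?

3

The largest autocorrelation is r_3 = 0.61, with a weaker echo at lag 6 (0.35); the remaining lags stay at or below -0.03.
The dominant spike at lag 3 indicates a seasonal period of 3.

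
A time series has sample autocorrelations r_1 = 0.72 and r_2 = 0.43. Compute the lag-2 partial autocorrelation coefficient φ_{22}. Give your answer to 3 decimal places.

φ_{22} = (r_2 − r_1²) / (1 − r_1²)
r_1² = (0.72)² = 0.5184
Numerator = 0.43 − 0.5184 = -0.0884; denominator = 1 − 0.5184 = 0.4816
φ_{22} = -0.0884 / 0.4816 = -0.184

-0.184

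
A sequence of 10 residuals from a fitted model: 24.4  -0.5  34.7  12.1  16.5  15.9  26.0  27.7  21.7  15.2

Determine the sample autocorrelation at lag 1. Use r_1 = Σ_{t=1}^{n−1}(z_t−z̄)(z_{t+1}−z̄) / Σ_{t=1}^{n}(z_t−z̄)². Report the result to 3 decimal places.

-0.513

Mean z̄ = (24.4 − 0.5 + 34.7 + 12.1 + 16.5 + 15.9 + 26.0 + 27.7 + 21.7 + 15.2)/10 = 19.3700
Numerator Σ_{t=1}^{9}(z_t−z̄)(z_{t+1}−z̄) = -443.2639
Denominator Σ(z_t−z̄)² = 864.4210
r_1 = -443.2639 / 864.4210 = -0.513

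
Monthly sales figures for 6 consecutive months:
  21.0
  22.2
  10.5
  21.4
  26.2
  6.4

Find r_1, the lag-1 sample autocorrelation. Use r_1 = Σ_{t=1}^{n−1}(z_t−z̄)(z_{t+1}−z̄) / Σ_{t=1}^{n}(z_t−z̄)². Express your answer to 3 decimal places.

-0.375

Mean z̄ = (21.0 + 22.2 + 10.5 + 21.4 + 26.2 + 6.4)/6 = 17.9500
Deviations from mean: 3.0500, 4.2500, -7.4500, 3.4500, 8.2500, -11.5500
Numerator Σ_{t=1}^{5}(z_t−z̄)(z_{t+1}−z̄) = -111.2275
Denominator Σ(z_t−z̄)² = 296.2350
r_1 = -111.2275 / 296.2350 = -0.375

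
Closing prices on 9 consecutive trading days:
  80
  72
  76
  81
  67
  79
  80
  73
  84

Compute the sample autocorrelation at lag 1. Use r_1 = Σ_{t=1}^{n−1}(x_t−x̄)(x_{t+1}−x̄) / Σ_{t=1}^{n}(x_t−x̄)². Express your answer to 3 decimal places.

Mean x̄ = (80 + 72 + 76 + 81 + 67 + 79 + 80 + 73 + 84)/9 = 76.8889
Numerator Σ_{t=1}^{8}(x_t−x̄)(x_{t+1}−x̄) = -109.2346
Denominator Σ(x_t−x̄)² = 228.8889
r_1 = -109.2346 / 228.8889 = -0.477

-0.477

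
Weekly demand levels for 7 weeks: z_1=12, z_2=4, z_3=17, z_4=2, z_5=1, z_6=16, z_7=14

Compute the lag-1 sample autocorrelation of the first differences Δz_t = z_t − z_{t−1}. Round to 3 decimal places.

First differences Δz: -8, 13, -15, -1, 15, -2
Mean of differences = 0.3333
Numerator Σ(Δz_t−Δz̄)(Δz_{t+1}−Δz̄) = -333.1111
Denominator Σ(Δz_t−Δz̄)² = 687.3333
r_1(Δz) = -333.1111 / 687.3333 = -0.485

-0.485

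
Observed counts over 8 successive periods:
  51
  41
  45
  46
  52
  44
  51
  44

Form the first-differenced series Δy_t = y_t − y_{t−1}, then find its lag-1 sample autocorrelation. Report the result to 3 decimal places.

-0.565

First differences Δy: -10, 4, 1, 6, -8, 7, -7
Mean of differences = -1.0000
Numerator Σ(Δy_t−Δȳ)(Δy_{t+1}−Δȳ) = -174.0000
Denominator Σ(Δy_t−Δȳ)² = 308.0000
r_1(Δy) = -174.0000 / 308.0000 = -0.565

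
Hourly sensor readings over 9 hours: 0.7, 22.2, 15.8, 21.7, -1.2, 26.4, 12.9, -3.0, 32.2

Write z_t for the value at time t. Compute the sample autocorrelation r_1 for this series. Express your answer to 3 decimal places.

-0.525

Mean z̄ = (0.7 + 22.2 + 15.8 + 21.7 − 1.2 + 26.4 + 12.9 − 3.0 + 32.2)/9 = 14.1889
Numerator Σ_{t=1}^{8}(z_t−z̄)(z_{t+1}−z̄) = -689.7312
Denominator Σ(z_t−z̄)² = 1312.5889
r_1 = -689.7312 / 1312.5889 = -0.525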